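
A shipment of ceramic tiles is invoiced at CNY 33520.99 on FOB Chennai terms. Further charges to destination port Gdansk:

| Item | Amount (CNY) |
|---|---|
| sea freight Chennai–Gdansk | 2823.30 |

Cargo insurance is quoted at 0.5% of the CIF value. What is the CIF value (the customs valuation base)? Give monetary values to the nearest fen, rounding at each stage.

Let C be the CIF value. C = FOB price + freight + 0.5% × C
C − 0.5% × C = 33520.99 + 2823.30
0.995 × C = 36344.29
C = 36344.29 / 0.995 = 36526.92
Insurance premium = 0.5% × 36526.92 = 182.63

CIF value: CNY 36526.92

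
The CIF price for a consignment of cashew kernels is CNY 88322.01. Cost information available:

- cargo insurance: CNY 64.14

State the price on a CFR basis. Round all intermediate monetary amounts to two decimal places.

From CIF to CFR, the seller no longer bears: insurance.
CFR price = 88322.01 − 64.14 = 88257.87

CFR price: CNY 88257.87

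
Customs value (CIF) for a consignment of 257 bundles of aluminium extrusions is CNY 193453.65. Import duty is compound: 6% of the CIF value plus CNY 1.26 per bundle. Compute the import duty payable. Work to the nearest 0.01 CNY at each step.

Import duty: CNY 11931.04

Ad valorem component: 193453.65 × 6% = 11607.22
Specific component: 257 × 1.26 = 323.82
Import duty = 11607.22 + 323.82 = 11931.04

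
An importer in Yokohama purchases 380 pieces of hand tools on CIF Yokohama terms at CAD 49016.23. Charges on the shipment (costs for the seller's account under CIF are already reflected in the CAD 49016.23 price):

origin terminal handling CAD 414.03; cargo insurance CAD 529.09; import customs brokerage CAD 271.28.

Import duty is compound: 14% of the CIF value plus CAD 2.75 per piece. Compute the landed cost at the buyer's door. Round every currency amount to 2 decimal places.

CIF: the seller pays costs through ocean freight and marine insurance to the destination port.
Already in the invoice (seller's account under CIF): origin terminal, insurance — exclude.
The CIF price already equals the CIF value: 49016.23
Ad valorem component: 49016.23 × 14% = 6862.27
Specific component: 380 × 2.75 = 1045.00
Import duty = 6862.27 + 1045.00 = 7907.27
Buyer bears: brokerage 271.28 + duty 7907.27 = 8178.55
Landed cost = invoice 49016.23 + 8178.55 = 57194.78

Total landed cost: CAD 57194.78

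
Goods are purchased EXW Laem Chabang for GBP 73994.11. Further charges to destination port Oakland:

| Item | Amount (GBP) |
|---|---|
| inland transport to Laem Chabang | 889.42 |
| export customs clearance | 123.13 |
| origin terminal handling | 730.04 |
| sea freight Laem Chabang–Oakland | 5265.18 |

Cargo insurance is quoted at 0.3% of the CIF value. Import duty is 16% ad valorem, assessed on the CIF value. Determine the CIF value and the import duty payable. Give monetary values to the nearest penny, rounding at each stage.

Let C be the CIF value. C = EXW price + pre-shipment costs + freight + 0.3% × C
C − 0.3% × C = 73994.11 + 889.42 + 123.13 + 730.04 + 5265.18
0.997 × C = 81001.88
C = 81001.88 / 0.997 = 81245.62
Insurance premium = 0.3% × 81245.62 = 243.74
Import duty = 81245.62 × 16% = 12999.30

CIF value: GBP 81245.62; import duty: GBP 12999.30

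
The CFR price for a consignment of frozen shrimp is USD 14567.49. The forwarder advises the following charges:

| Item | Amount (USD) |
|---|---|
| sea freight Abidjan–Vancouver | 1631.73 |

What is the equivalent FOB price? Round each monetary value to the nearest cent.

FOB price: USD 12935.76

From CFR to FOB, the seller no longer bears: freight.
FOB price = 14567.49 − 1631.73 = 12935.76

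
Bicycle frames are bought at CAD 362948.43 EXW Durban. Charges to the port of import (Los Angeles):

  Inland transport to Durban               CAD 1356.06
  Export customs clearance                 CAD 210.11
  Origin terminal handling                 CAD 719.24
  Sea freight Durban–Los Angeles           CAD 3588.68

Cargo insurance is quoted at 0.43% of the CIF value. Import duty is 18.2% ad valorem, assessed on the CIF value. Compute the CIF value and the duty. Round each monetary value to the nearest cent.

Let C be the CIF value. C = EXW price + pre-shipment costs + freight + 0.43% × C
C − 0.43% × C = 362948.43 + 1356.06 + 210.11 + 719.24 + 3588.68
0.9957 × C = 368822.52
C = 368822.52 / 0.9957 = 370415.31
Insurance premium = 0.43% × 370415.31 = 1592.79
Import duty = 370415.31 × 18.2% = 67415.59

CIF value: CAD 370415.31; import duty: CAD 67415.59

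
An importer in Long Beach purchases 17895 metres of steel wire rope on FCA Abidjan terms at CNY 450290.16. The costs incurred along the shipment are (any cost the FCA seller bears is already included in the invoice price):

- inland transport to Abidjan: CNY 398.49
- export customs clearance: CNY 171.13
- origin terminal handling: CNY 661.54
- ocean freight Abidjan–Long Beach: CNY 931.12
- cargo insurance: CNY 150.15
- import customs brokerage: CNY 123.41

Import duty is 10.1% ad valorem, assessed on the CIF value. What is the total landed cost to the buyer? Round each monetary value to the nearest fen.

FCA: the seller delivers export-cleared goods to the carrier; the buyer bears costs from that point.
Already in the invoice (seller's account under FCA): inland to port, export clearance — exclude.
CIF value = FCA price + origin terminal + freight + insurance = 450290.16 + 661.54 + 931.12 + 150.15 = 452032.97
Import duty = 452032.97 × 10.1% = 45655.33
Buyer bears: origin terminal 661.54 + freight 931.12 + insurance 150.15 + brokerage 123.41 + duty 45655.33 = 47521.55
Landed cost = invoice 450290.16 + 47521.55 = 497811.71

Total landed cost: CNY 497811.71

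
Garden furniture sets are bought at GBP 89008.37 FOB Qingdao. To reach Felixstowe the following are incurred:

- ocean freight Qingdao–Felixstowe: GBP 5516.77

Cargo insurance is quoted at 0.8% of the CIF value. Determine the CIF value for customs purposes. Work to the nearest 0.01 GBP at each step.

CIF value: GBP 95287.44

Let C be the CIF value. C = FOB price + freight + 0.8% × C
C − 0.8% × C = 89008.37 + 5516.77
0.992 × C = 94525.14
C = 94525.14 / 0.992 = 95287.44
Insurance premium = 0.8% × 95287.44 = 762.30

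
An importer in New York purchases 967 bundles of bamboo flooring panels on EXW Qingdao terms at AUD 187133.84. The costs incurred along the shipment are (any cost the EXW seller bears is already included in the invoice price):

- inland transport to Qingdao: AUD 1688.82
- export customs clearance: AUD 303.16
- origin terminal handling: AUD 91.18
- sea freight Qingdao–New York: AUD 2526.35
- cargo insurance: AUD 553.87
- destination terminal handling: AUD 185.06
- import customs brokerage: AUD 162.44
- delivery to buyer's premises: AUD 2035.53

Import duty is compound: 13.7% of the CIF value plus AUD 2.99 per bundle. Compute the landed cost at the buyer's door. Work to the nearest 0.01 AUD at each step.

EXW: the seller makes goods available at their premises; the buyer bears all onward costs.
CIF value = EXW price + inland to port + export clearance + origin terminal + freight + insurance = 187133.84 + 1688.82 + 303.16 + 91.18 + 2526.35 + 553.87 = 192297.22
Ad valorem component: 192297.22 × 13.7% = 26344.72
Specific component: 967 × 2.99 = 2891.33
Import duty = 26344.72 + 2891.33 = 29236.05
Buyer bears: inland to port 1688.82 + export clearance 303.16 + origin terminal 91.18 + freight 2526.35 + insurance 553.87 + destination terminal 185.06 + brokerage 162.44 + delivery 2035.53 + duty 29236.05 = 36782.46
Landed cost = invoice 187133.84 + 36782.46 = 223916.30

Total landed cost: AUD 223916.30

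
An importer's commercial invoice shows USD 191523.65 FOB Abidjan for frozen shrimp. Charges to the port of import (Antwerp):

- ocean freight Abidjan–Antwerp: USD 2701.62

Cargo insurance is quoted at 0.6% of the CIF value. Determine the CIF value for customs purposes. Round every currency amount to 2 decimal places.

CIF value: USD 195397.66

Let C be the CIF value. C = FOB price + freight + 0.6% × C
C − 0.6% × C = 191523.65 + 2701.62
0.994 × C = 194225.27
C = 194225.27 / 0.994 = 195397.66
Insurance premium = 0.6% × 195397.66 = 1172.39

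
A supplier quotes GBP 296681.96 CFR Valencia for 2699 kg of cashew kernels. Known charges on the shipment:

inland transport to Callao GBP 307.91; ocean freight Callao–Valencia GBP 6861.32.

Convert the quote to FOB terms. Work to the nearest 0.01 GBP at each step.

Not relevant to the conversion: inland to port — on the seller under both CFR and FOB; already in the CFR price and stays in the FOB price.
From CFR to FOB, the seller no longer bears: freight.
FOB price = 296681.96 − 6861.32 = 289820.64

FOB price: GBP 289820.64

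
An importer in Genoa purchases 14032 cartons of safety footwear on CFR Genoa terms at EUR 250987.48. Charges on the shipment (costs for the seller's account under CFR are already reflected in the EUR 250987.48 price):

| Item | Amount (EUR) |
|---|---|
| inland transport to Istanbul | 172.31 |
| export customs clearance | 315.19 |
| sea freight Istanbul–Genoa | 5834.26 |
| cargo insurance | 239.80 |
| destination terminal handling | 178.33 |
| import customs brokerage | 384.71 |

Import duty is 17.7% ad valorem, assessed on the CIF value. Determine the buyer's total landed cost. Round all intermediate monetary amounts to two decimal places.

CFR: the seller pays costs through ocean freight to the destination port, but not insurance.
Already in the invoice (seller's account under CFR): inland to port, export clearance, freight — exclude.
CIF value = CFR price + insurance = 250987.48 + 239.80 = 251227.28
Import duty = 251227.28 × 17.7% = 44467.23
Buyer bears: insurance 239.80 + destination terminal 178.33 + brokerage 384.71 + duty 44467.23 = 45270.07
Landed cost = invoice 250987.48 + 45270.07 = 296257.55

Total landed cost: EUR 296257.55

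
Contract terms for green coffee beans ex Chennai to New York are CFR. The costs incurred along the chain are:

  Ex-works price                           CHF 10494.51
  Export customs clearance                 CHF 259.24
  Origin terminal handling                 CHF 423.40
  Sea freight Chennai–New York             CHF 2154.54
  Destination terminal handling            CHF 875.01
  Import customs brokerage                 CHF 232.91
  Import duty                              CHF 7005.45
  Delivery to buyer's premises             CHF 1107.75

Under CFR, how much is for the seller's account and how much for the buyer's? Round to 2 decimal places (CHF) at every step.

Seller: CHF 13331.69; buyer: CHF 9221.12

CFR: the seller pays costs through ocean freight to the destination port, but not insurance.
Seller's account: goods 10494.51 + export clearance 259.24 + origin terminal 423.40 + freight 2154.54 = 13331.69
Buyer's account: destination terminal 875.01 + brokerage 232.91 + duty 7005.45 + delivery 1107.75 = 9221.12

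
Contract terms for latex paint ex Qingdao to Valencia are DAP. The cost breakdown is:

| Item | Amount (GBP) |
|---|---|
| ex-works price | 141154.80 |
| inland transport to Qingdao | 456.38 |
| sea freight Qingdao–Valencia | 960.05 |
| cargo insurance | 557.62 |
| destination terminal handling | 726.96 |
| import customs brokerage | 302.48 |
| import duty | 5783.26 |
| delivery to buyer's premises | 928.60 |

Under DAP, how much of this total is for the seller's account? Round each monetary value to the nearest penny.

Seller's account: GBP 144784.41

DAP: the seller bears all costs to the named destination except import duty and clearance.
Seller's account: goods 141154.80 + inland to port 456.38 + freight 960.05 + insurance 557.62 + destination terminal 726.96 + delivery 928.60 = 144784.41
Buyer's account: brokerage 302.48 + duty 5783.26 = 6085.74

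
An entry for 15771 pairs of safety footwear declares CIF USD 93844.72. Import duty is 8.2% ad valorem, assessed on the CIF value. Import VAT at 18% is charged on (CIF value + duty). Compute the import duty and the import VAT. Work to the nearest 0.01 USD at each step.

Import duty: USD 7695.27; import VAT: USD 18277.20

Import duty = 93844.72 × 8.2% = 7695.27
VAT base = CIF + duty = 93844.72 + 7695.27 = 101539.99
Import VAT = 101539.99 × 18% = 18277.20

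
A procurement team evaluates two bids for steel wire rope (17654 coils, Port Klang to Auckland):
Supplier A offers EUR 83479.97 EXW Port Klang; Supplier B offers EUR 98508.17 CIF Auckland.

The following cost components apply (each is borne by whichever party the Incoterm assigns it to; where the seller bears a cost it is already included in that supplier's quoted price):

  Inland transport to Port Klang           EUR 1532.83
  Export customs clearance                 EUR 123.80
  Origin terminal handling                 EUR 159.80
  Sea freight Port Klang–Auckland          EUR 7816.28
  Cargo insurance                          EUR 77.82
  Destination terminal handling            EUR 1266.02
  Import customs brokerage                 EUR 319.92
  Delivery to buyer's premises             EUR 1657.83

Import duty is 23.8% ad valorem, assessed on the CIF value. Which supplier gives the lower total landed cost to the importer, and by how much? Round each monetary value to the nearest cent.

Supplier A is cheaper by EUR 6583.27

Supplier A (EXW):
CIF value = EXW price + inland to port + export clearance + origin terminal + freight + insurance = 83479.97 + 1532.83 + 123.80 + 159.80 + 7816.28 + 77.82 = 93190.50
Import duty = 93190.50 × 23.8% = 22179.34
Buyer bears (A): 1532.83 + 123.80 + 159.80 + 7816.28 + 77.82 + 1266.02 + 319.92 + 1657.83 = 12954.30
Landed cost (A) = invoice 83479.97 + 12954.30 + duty 22179.34 = 118613.61
Supplier B (CIF):
The CIF price already equals the CIF value: 98508.17
Import duty = 98508.17 × 23.8% = 23444.94
Buyer bears (B): 1266.02 + 319.92 + 1657.83 = 3243.77
Landed cost (B) = invoice 98508.17 + 3243.77 + duty 23444.94 = 125196.88
Difference = |118613.61 − 125196.88| = 6583.27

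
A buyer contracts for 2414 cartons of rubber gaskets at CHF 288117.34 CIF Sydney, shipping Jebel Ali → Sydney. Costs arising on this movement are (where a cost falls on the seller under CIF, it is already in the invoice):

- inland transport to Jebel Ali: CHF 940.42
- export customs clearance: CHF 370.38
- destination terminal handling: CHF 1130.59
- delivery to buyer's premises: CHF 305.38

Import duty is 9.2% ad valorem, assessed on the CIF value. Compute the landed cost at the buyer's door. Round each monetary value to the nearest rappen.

CIF: the seller pays costs through ocean freight and marine insurance to the destination port.
Already in the invoice (seller's account under CIF): inland to port, export clearance — exclude.
The CIF price already equals the CIF value: 288117.34
Import duty = 288117.34 × 9.2% = 26506.80
Buyer bears: destination terminal 1130.59 + delivery 305.38 + duty 26506.80 = 27942.77
Landed cost = invoice 288117.34 + 27942.77 = 316060.11

Total landed cost: CHF 316060.11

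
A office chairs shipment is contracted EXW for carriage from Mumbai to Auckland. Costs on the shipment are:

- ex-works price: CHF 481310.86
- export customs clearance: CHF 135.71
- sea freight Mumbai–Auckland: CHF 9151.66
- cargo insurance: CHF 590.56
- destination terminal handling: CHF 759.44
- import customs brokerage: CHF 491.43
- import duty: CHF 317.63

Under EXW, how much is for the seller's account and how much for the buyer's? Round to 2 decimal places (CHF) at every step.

Seller: CHF 481310.86; buyer: CHF 11446.43

EXW: the seller makes goods available at their premises; the buyer bears all onward costs.
Seller's account: goods 481310.86 = 481310.86
Buyer's account: export clearance 135.71 + freight 9151.66 + insurance 590.56 + destination terminal 759.44 + brokerage 491.43 + duty 317.63 = 11446.43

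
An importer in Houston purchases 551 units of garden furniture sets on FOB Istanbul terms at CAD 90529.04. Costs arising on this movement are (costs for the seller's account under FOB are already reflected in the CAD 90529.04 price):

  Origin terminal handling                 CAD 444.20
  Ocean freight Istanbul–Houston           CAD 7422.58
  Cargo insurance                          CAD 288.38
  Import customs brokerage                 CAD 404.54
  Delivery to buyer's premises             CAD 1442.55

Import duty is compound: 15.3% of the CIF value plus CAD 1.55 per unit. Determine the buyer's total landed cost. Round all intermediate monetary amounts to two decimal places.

FOB: the seller bears costs until goods are on board at the origin port; the buyer bears freight, insurance and all costs thereafter.
Already in the invoice (seller's account under FOB): origin terminal — exclude.
CIF value = FOB price + freight + insurance = 90529.04 + 7422.58 + 288.38 = 98240.00
Ad valorem component: 98240.00 × 15.3% = 15030.72
Specific component: 551 × 1.55 = 854.05
Import duty = 15030.72 + 854.05 = 15884.77
Buyer bears: freight 7422.58 + insurance 288.38 + brokerage 404.54 + delivery 1442.55 + duty 15884.77 = 25442.82
Landed cost = invoice 90529.04 + 25442.82 = 115971.86

Total landed cost: CAD 115971.86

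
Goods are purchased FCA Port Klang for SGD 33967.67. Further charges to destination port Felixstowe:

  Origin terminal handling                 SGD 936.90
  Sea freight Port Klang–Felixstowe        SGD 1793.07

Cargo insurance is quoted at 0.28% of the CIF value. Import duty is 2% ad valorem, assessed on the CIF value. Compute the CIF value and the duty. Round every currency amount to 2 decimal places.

Let C be the CIF value. C = FCA price + pre-shipment costs + freight + 0.28% × C
C − 0.28% × C = 33967.67 + 936.90 + 1793.07
0.9972 × C = 36697.64
C = 36697.64 / 0.9972 = 36800.68
Insurance premium = 0.28% × 36800.68 = 103.04
Import duty = 36800.68 × 2% = 736.01

CIF value: SGD 36800.68; import duty: SGD 736.01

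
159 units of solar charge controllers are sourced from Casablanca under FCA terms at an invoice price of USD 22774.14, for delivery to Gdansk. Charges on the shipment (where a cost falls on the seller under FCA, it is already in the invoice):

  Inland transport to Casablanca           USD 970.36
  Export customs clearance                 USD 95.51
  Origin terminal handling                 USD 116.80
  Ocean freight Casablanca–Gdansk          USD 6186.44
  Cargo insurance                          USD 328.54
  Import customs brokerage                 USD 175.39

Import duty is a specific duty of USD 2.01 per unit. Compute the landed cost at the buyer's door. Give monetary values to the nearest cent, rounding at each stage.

FCA: the seller delivers export-cleared goods to the carrier; the buyer bears costs from that point.
Already in the invoice (seller's account under FCA): inland to port, export clearance — exclude.
CIF value = FCA price + origin terminal + freight + insurance = 22774.14 + 116.80 + 6186.44 + 328.54 = 29405.92
Import duty = 159 × 2.01 = 319.59
Buyer bears: origin terminal 116.80 + freight 6186.44 + insurance 328.54 + brokerage 175.39 + duty 319.59 = 7126.76
Landed cost = invoice 22774.14 + 7126.76 = 29900.90

Total landed cost: USD 29900.90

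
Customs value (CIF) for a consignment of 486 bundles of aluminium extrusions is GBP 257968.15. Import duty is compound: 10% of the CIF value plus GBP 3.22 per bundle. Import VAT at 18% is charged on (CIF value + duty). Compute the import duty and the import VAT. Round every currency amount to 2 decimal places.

Import duty: GBP 27361.74; import VAT: GBP 51359.38

Ad valorem component: 257968.15 × 10% = 25796.82
Specific component: 486 × 3.22 = 1564.92
Import duty = 25796.82 + 1564.92 = 27361.74
VAT base = CIF + duty = 257968.15 + 27361.74 = 285329.89
Import VAT = 285329.89 × 18% = 51359.38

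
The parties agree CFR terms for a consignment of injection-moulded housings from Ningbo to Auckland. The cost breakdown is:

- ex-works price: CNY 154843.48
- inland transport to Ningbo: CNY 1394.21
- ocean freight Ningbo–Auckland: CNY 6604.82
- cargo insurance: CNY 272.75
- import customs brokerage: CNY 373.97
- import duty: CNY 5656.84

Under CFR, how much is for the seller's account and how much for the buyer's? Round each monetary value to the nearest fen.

Seller: CNY 162842.51; buyer: CNY 6303.56

CFR: the seller pays costs through ocean freight to the destination port, but not insurance.
Seller's account: goods 154843.48 + inland to port 1394.21 + freight 6604.82 = 162842.51
Buyer's account: insurance 272.75 + brokerage 373.97 + duty 5656.84 = 6303.56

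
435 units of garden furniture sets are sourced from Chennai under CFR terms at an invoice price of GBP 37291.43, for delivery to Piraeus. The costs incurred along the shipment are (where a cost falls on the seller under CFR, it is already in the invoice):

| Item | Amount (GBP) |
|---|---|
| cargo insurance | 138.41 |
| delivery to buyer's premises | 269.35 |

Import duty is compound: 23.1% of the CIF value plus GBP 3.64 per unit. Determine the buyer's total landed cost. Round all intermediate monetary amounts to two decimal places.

CFR: the seller pays costs through ocean freight to the destination port, but not insurance.
CIF value = CFR price + insurance = 37291.43 + 138.41 = 37429.84
Ad valorem component: 37429.84 × 23.1% = 8646.29
Specific component: 435 × 3.64 = 1583.40
Import duty = 8646.29 + 1583.40 = 10229.69
Buyer bears: insurance 138.41 + delivery 269.35 + duty 10229.69 = 10637.45
Landed cost = invoice 37291.43 + 10637.45 = 47928.88

Total landed cost: GBP 47928.88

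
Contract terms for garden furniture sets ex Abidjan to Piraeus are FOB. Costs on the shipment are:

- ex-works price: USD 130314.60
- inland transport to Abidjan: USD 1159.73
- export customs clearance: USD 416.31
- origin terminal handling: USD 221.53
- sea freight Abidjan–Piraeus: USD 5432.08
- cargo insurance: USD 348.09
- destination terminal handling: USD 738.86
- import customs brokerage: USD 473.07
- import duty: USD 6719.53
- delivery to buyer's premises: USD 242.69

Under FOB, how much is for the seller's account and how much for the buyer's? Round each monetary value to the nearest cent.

Seller: USD 132112.17; buyer: USD 13954.32

FOB: the seller bears costs until goods are on board at the origin port; the buyer bears freight, insurance and all costs thereafter.
Seller's account: goods 130314.60 + inland to port 1159.73 + export clearance 416.31 + origin terminal 221.53 = 132112.17
Buyer's account: freight 5432.08 + insurance 348.09 + destination terminal 738.86 + brokerage 473.07 + duty 6719.53 + delivery 242.69 = 13954.32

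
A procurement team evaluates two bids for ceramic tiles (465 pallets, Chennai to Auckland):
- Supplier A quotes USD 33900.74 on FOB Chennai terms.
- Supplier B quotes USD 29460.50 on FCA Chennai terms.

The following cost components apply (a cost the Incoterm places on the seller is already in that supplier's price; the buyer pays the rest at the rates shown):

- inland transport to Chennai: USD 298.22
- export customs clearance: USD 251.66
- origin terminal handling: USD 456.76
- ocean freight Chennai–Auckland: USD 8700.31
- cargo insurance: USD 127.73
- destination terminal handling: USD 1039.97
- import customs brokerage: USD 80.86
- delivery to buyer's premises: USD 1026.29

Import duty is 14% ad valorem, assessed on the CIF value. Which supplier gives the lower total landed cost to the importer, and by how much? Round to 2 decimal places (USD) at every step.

Supplier A (FOB):
CIF value = FOB price + freight + insurance = 33900.74 + 8700.31 + 127.73 = 42728.78
Import duty = 42728.78 × 14% = 5982.03
Buyer bears (A): 8700.31 + 127.73 + 1039.97 + 80.86 + 1026.29 = 10975.16
Landed cost (A) = invoice 33900.74 + 10975.16 + duty 5982.03 = 50857.93
Supplier B (FCA):
CIF value = FCA price + origin terminal + freight + insurance = 29460.50 + 456.76 + 8700.31 + 127.73 = 38745.30
Import duty = 38745.30 × 14% = 5424.34
Buyer bears (B): 456.76 + 8700.31 + 127.73 + 1039.97 + 80.86 + 1026.29 = 11431.92
Landed cost (B) = invoice 29460.50 + 11431.92 + duty 5424.34 = 46316.76
Difference = |50857.93 − 46316.76| = 4541.17

Supplier B is cheaper by USD 4541.17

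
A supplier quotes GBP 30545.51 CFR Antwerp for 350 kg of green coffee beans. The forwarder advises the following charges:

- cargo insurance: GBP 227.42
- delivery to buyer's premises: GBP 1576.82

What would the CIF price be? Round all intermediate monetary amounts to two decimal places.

CIF price: GBP 30772.93

Not relevant to the conversion: delivery — on the buyer under both terms; not part of either seller's price.
From CFR to CIF, the seller additionally bears: insurance.
CIF price = 30545.51 + 227.42 = 30772.93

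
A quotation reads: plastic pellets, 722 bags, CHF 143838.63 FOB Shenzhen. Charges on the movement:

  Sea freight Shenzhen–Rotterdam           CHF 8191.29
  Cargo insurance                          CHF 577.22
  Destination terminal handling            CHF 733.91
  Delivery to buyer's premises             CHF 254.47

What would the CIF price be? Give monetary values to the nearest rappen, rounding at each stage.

Not relevant to the conversion: delivery, destination terminal — on the buyer under both terms; not part of either seller's price.
From FOB to CIF, the seller additionally bears: freight, insurance.
CIF price = 143838.63 + 8191.29 + 577.22 = 152607.14

CIF price: CHF 152607.14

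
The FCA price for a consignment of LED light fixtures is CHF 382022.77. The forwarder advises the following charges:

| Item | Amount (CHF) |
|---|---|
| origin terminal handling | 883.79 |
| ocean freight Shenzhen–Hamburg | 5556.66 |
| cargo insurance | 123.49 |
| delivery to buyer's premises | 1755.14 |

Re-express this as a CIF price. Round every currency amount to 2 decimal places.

CIF price: CHF 388586.71

Not relevant to the conversion: delivery — on the buyer under both terms; not part of either seller's price.
From FCA to CIF, the seller additionally bears: origin terminal, freight, insurance.
CIF price = 382022.77 + 883.79 + 5556.66 + 123.49 = 388586.71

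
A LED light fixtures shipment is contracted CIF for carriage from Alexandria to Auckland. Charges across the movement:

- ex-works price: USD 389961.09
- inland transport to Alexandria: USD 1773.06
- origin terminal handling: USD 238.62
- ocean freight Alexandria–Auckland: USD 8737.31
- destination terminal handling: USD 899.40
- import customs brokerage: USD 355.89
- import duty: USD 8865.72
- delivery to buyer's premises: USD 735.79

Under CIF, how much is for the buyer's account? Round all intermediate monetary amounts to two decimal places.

CIF: the seller pays costs through ocean freight and marine insurance to the destination port.
Seller's account: goods 389961.09 + inland to port 1773.06 + origin terminal 238.62 + freight 8737.31 = 400710.08
Buyer's account: destination terminal 899.40 + brokerage 355.89 + duty 8865.72 + delivery 735.79 = 10856.80

Buyer's account: USD 10856.80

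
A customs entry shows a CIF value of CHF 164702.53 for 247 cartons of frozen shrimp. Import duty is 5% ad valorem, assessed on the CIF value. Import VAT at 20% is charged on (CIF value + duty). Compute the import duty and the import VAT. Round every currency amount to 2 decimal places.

Import duty = 164702.53 × 5% = 8235.13
VAT base = CIF + duty = 164702.53 + 8235.13 = 172937.66
Import VAT = 172937.66 × 20% = 34587.53

Import duty: CHF 8235.13; import VAT: CHF 34587.53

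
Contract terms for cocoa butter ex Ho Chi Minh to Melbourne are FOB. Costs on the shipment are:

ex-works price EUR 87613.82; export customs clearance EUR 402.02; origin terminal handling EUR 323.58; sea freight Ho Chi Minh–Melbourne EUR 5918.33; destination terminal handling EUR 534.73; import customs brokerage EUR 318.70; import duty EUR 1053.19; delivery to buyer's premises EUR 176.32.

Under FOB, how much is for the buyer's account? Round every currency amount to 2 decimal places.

Buyer's account: EUR 8001.27

FOB: the seller bears costs until goods are on board at the origin port; the buyer bears freight, insurance and all costs thereafter.
Seller's account: goods 87613.82 + export clearance 402.02 + origin terminal 323.58 = 88339.42
Buyer's account: freight 5918.33 + destination terminal 534.73 + brokerage 318.70 + duty 1053.19 + delivery 176.32 = 8001.27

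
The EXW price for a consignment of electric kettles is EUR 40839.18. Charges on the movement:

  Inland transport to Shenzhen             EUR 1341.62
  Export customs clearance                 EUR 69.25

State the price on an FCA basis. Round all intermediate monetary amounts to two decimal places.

From EXW to FCA, the seller additionally bears: inland to port, export clearance.
FCA price = 40839.18 + 1341.62 + 69.25 = 42250.05

FCA price: EUR 42250.05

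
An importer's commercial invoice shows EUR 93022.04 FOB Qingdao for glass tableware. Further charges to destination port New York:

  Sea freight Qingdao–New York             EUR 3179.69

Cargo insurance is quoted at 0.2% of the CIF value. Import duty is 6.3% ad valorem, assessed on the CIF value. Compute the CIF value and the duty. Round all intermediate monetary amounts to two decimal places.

CIF value: EUR 96394.52; import duty: EUR 6072.85

Let C be the CIF value. C = FOB price + freight + 0.2% × C
C − 0.2% × C = 93022.04 + 3179.69
0.998 × C = 96201.73
C = 96201.73 / 0.998 = 96394.52
Insurance premium = 0.2% × 96394.52 = 192.79
Import duty = 96394.52 × 6.3% = 6072.85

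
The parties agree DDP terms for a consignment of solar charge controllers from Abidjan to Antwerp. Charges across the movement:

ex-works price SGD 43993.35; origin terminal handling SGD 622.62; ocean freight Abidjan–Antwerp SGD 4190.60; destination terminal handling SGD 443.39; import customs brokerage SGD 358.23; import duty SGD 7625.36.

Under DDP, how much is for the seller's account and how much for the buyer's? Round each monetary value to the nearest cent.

Seller: SGD 57233.55; buyer: SGD 0.00

DDP: the seller bears all costs including import duty.
Seller's account: goods 43993.35 + origin terminal 622.62 + freight 4190.60 + destination terminal 443.39 + brokerage 358.23 + duty 7625.36 = 57233.55
Buyer's account: 0.00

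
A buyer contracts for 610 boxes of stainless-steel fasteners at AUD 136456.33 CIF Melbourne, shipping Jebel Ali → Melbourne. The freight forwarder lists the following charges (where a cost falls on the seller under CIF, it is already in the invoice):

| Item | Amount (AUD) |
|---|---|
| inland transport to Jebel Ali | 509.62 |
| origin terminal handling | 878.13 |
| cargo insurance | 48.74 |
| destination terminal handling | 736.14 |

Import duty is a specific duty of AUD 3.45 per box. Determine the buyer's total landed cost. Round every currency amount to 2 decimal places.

Total landed cost: AUD 139296.97

CIF: the seller pays costs through ocean freight and marine insurance to the destination port.
Already in the invoice (seller's account under CIF): inland to port, origin terminal, insurance — exclude.
The CIF price already equals the CIF value: 136456.33
Import duty = 610 × 3.45 = 2104.50
Buyer bears: destination terminal 736.14 + duty 2104.50 = 2840.64
Landed cost = invoice 136456.33 + 2840.64 = 139296.97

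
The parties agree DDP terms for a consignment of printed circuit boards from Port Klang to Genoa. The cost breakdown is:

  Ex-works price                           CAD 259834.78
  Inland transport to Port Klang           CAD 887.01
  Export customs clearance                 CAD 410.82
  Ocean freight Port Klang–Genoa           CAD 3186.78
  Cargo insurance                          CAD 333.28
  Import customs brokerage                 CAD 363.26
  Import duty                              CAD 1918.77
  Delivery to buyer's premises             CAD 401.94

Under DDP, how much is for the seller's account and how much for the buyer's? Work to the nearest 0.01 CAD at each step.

DDP: the seller bears all costs including import duty.
Seller's account: goods 259834.78 + inland to port 887.01 + export clearance 410.82 + freight 3186.78 + insurance 333.28 + brokerage 363.26 + duty 1918.77 + delivery 401.94 = 267336.64
Buyer's account: 0.00

Seller: CAD 267336.64; buyer: CAD 0.00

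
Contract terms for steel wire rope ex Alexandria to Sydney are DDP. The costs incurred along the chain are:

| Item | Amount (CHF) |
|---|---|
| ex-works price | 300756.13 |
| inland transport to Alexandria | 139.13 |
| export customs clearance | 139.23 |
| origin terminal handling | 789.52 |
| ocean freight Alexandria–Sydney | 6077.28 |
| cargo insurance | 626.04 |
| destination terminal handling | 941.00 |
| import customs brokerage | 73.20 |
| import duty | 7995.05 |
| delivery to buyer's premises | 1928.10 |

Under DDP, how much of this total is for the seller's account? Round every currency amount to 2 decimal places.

DDP: the seller bears all costs including import duty.
Seller's account: goods 300756.13 + inland to port 139.13 + export clearance 139.23 + origin terminal 789.52 + freight 6077.28 + insurance 626.04 + destination terminal 941.00 + brokerage 73.20 + duty 7995.05 + delivery 1928.10 = 319464.68
Buyer's account: 0.00

Seller's account: CHF 319464.68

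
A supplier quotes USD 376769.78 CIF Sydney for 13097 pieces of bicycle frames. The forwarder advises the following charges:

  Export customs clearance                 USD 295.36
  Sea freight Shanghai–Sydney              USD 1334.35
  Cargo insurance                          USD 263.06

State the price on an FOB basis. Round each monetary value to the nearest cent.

FOB price: USD 375172.37

Not relevant to the conversion: export clearance — on the seller under both CIF and FOB; already in the CIF price and stays in the FOB price.
From CIF to FOB, the seller no longer bears: freight, insurance.
FOB price = 376769.78 − 1334.35 − 263.06 = 375172.37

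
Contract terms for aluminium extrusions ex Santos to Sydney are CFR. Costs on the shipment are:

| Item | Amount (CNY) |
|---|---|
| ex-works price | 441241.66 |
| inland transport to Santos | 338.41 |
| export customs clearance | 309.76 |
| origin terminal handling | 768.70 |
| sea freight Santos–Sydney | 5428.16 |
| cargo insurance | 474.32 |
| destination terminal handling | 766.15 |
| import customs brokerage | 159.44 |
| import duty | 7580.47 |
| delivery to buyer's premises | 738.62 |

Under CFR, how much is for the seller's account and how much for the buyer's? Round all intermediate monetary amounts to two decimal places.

Seller: CNY 448086.69; buyer: CNY 9719.00

CFR: the seller pays costs through ocean freight to the destination port, but not insurance.
Seller's account: goods 441241.66 + inland to port 338.41 + export clearance 309.76 + origin terminal 768.70 + freight 5428.16 = 448086.69
Buyer's account: insurance 474.32 + destination terminal 766.15 + brokerage 159.44 + duty 7580.47 + delivery 738.62 = 9719.00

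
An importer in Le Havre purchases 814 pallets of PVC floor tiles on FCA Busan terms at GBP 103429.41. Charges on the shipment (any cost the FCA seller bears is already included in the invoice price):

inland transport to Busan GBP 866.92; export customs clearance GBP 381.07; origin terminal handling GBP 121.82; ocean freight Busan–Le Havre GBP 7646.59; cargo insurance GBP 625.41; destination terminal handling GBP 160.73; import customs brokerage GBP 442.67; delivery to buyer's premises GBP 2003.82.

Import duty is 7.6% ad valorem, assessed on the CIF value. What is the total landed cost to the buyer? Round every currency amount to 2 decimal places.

FCA: the seller delivers export-cleared goods to the carrier; the buyer bears costs from that point.
Already in the invoice (seller's account under FCA): inland to port, export clearance — exclude.
CIF value = FCA price + origin terminal + freight + insurance = 103429.41 + 121.82 + 7646.59 + 625.41 = 111823.23
Import duty = 111823.23 × 7.6% = 8498.57
Buyer bears: origin terminal 121.82 + freight 7646.59 + insurance 625.41 + destination terminal 160.73 + brokerage 442.67 + delivery 2003.82 + duty 8498.57 = 19499.61
Landed cost = invoice 103429.41 + 19499.61 = 122929.02

Total landed cost: GBP 122929.02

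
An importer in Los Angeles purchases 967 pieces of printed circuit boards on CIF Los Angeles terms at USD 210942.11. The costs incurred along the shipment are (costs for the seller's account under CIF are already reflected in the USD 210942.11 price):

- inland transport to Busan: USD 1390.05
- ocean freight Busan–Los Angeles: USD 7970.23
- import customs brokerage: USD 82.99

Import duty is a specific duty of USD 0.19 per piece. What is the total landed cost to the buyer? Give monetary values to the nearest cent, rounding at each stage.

Total landed cost: USD 211208.83

CIF: the seller pays costs through ocean freight and marine insurance to the destination port.
Already in the invoice (seller's account under CIF): inland to port, freight — exclude.
The CIF price already equals the CIF value: 210942.11
Import duty = 967 × 0.19 = 183.73
Buyer bears: brokerage 82.99 + duty 183.73 = 266.72
Landed cost = invoice 210942.11 + 266.72 = 211208.83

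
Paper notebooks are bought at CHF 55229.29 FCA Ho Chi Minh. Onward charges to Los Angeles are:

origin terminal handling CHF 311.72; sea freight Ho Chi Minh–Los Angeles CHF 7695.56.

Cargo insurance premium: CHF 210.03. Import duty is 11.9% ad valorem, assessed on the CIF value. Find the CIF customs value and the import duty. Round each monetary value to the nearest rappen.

CIF value: CHF 63446.60; import duty: CHF 7550.15

CIF = FCA price + pre-shipment costs + freight + insurance
CIF = 55229.29 + 311.72 + 7695.56 + 210.03 = 63446.60
Import duty = 63446.60 × 11.9% = 7550.15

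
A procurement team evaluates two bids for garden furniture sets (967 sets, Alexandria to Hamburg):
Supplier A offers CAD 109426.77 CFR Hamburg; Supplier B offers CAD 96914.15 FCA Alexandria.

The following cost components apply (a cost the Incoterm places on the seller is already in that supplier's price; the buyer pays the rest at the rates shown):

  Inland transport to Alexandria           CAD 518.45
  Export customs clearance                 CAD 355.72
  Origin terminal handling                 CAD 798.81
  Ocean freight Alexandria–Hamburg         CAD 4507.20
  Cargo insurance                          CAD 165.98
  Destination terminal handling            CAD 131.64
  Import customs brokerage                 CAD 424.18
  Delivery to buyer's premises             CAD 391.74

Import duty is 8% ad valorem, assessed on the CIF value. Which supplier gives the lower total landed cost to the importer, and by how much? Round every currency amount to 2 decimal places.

Supplier A (CFR):
CIF value = CFR price + insurance = 109426.77 + 165.98 = 109592.75
Import duty = 109592.75 × 8% = 8767.42
Buyer bears (A): 165.98 + 131.64 + 424.18 + 391.74 = 1113.54
Landed cost (A) = invoice 109426.77 + 1113.54 + duty 8767.42 = 119307.73
Supplier B (FCA):
CIF value = FCA price + origin terminal + freight + insurance = 96914.15 + 798.81 + 4507.20 + 165.98 = 102386.14
Import duty = 102386.14 × 8% = 8190.89
Buyer bears (B): 798.81 + 4507.20 + 165.98 + 131.64 + 424.18 + 391.74 = 6419.55
Landed cost (B) = invoice 96914.15 + 6419.55 + duty 8190.89 = 111524.59
Difference = |119307.73 − 111524.59| = 7783.14

Supplier B is cheaper by CAD 7783.14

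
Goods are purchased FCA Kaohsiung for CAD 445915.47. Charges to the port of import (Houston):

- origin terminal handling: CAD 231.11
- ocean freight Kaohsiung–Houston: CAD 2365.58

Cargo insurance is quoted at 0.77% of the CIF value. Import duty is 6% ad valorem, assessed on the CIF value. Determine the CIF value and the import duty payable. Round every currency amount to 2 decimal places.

Let C be the CIF value. C = FCA price + pre-shipment costs + freight + 0.77% × C
C − 0.77% × C = 445915.47 + 231.11 + 2365.58
0.9923 × C = 448512.16
C = 448512.16 / 0.9923 = 451992.50
Insurance premium = 0.77% × 451992.50 = 3480.34
Import duty = 451992.50 × 6% = 27119.55

CIF value: CAD 451992.50; import duty: CAD 27119.55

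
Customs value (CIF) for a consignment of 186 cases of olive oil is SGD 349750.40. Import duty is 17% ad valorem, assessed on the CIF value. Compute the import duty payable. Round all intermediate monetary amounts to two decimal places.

Import duty: SGD 59457.57

Import duty = 349750.40 × 17% = 59457.57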